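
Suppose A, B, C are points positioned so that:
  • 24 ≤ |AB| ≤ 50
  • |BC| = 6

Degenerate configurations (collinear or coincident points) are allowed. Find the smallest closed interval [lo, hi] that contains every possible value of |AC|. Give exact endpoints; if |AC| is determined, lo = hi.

|AC| ∈ [18, 56]  (≈ [18.0000, 56.0000])

|AB| ∈ [24, 50]
|BC| ∈ {6}
|AC| ∈ [18, 56]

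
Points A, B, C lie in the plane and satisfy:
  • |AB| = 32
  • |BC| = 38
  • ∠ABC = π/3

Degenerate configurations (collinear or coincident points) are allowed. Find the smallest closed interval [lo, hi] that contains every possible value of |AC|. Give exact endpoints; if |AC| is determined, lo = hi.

|AB| ∈ {32}
|BC| ∈ {38}
|AC| ∈ {2·√(313)}

|AC| = 2·√(313)  (≈ 35.3836)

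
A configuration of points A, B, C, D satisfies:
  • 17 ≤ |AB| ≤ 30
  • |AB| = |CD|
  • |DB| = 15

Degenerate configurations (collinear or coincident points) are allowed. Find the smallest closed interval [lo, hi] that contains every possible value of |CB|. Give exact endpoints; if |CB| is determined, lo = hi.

|CB| ∈ [2, 45]  (≈ [2.0000, 45.0000])

|AB| ∈ [17, 30]
|BD| ∈ {15}
|CD| ∈ [17, 30]
|AD| ∈ [2, 45]
|BC| ∈ [2, 45]
|AC| ∈ [0, 75]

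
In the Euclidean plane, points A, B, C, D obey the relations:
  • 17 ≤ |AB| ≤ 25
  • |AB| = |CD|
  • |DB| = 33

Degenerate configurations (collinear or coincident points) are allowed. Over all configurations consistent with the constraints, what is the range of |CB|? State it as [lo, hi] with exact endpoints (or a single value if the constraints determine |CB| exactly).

|CB| ∈ [8, 58]  (≈ [8.0000, 58.0000])

|AB| ∈ [17, 25]
|BD| ∈ {33}
|CD| ∈ [17, 25]
|AD| ∈ [8, 58]
|BC| ∈ [8, 58]
|AC| ∈ [0, 83]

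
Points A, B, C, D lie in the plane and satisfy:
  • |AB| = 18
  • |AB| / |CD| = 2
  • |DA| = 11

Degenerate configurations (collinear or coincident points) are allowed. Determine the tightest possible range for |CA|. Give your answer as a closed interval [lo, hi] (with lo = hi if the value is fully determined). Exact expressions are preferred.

|AB| ∈ {18}
|AD| ∈ {11}
|CD| ∈ {9}
|BD| ∈ [7, 29]
|AC| ∈ [2, 20]
|BC| ∈ [0, 38]

|CA| ∈ [2, 20]  (≈ [2.0000, 20.0000])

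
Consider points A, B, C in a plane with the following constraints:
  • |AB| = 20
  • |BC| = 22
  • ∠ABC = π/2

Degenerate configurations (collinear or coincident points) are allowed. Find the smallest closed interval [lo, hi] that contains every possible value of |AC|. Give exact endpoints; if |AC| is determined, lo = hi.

|AC| = 2·√(221)  (≈ 29.7321)

|AB| ∈ {20}
|BC| ∈ {22}
|AC| ∈ {2·√(221)}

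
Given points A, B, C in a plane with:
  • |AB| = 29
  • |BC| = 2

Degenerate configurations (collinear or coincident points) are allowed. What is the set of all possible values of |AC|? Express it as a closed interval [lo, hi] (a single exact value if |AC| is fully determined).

|AC| ∈ [27, 31]  (≈ [27.0000, 31.0000])

|AB| ∈ {29}
|BC| ∈ {2}
|AC| ∈ [27, 31]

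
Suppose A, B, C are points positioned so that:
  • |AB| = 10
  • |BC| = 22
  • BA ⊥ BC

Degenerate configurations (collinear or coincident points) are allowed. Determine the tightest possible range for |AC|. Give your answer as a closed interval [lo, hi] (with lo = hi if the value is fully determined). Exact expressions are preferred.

|AC| = 2·√(146)  (≈ 24.1661)

|AB| ∈ {10}
|BC| ∈ {22}
|AC| ∈ {2·√(146)}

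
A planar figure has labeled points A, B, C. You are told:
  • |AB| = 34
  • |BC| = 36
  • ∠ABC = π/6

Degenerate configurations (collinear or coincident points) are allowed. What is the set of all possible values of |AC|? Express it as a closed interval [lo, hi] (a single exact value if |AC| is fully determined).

|AC| = 2·√(613 - 306·√(3))  (≈ 18.2200)

|AB| ∈ {34}
|BC| ∈ {36}
|AC| ∈ {2·√(613 - 306·√(3))}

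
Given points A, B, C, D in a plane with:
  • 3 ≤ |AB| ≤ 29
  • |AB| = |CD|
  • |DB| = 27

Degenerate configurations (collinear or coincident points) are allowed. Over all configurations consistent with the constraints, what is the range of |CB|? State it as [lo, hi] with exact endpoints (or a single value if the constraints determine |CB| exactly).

|CB| ∈ [0, 56]  (≈ [0.0000, 56.0000])

|AB| ∈ [3, 29]
|BD| ∈ {27}
|CD| ∈ [3, 29]
|AD| ∈ [0, 56]
|BC| ∈ [0, 56]
|AC| ∈ [0, 85]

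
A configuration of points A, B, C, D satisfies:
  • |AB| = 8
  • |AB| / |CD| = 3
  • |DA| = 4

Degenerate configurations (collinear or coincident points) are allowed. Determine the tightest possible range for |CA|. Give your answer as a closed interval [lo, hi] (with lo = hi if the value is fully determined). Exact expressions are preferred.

|AB| ∈ {8}
|AD| ∈ {4}
|CD| ∈ {8/3}
|BD| ∈ [4, 12]
|AC| ∈ [4/3, 20/3]
|BC| ∈ [4/3, 44/3]

|CA| ∈ [4/3, 20/3]  (≈ [1.3333, 6.6667])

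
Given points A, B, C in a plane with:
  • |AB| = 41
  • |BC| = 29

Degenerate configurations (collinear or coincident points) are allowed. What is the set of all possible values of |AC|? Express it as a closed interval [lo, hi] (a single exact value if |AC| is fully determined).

|AB| ∈ {41}
|BC| ∈ {29}
|AC| ∈ [12, 70]

|AC| ∈ [12, 70]  (≈ [12.0000, 70.0000])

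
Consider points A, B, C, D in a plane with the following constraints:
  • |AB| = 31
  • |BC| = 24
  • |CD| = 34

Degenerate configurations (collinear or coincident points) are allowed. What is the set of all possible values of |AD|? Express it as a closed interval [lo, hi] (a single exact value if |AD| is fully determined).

|AB| ∈ {31}
|BC| ∈ {24}
|CD| ∈ {34}
|AC| ∈ [7, 55]
|BD| ∈ [10, 58]
|AD| ∈ [0, 89]

|AD| ∈ [0, 89]  (≈ [0.0000, 89.0000])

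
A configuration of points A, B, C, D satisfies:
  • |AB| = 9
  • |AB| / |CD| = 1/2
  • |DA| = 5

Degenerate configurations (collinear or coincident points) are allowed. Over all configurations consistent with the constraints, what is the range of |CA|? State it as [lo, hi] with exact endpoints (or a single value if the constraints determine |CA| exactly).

|AB| ∈ {9}
|AD| ∈ {5}
|CD| ∈ {18}
|BD| ∈ [4, 14]
|AC| ∈ [13, 23]
|BC| ∈ [4, 32]

|CA| ∈ [13, 23]  (≈ [13.0000, 23.0000])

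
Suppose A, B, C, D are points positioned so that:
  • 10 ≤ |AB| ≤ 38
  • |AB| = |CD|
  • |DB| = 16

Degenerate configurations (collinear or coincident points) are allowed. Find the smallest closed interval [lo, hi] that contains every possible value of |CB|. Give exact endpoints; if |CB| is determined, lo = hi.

|AB| ∈ [10, 38]
|BD| ∈ {16}
|CD| ∈ [10, 38]
|AD| ∈ [0, 54]
|BC| ∈ [0, 54]
|AC| ∈ [0, 92]

|CB| ∈ [0, 54]  (≈ [0.0000, 54.0000])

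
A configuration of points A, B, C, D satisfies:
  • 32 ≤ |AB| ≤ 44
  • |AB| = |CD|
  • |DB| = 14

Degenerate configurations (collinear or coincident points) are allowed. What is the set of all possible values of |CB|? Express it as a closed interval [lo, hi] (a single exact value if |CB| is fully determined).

|AB| ∈ [32, 44]
|BD| ∈ {14}
|CD| ∈ [32, 44]
|AD| ∈ [18, 58]
|BC| ∈ [18, 58]
|AC| ∈ [0, 102]

|CB| ∈ [18, 58]  (≈ [18.0000, 58.0000])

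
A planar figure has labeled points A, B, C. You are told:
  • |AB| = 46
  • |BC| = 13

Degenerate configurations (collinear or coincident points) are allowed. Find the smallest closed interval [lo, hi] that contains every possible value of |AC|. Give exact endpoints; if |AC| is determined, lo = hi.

|AC| ∈ [33, 59]  (≈ [33.0000, 59.0000])

|AB| ∈ {46}
|BC| ∈ {13}
|AC| ∈ [33, 59]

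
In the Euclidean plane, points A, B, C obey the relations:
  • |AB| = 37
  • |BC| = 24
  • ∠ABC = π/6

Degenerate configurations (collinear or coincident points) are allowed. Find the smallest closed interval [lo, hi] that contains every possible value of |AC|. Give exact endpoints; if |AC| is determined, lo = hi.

|AB| ∈ {37}
|BC| ∈ {24}
|AC| ∈ {√(1945 - 888·√(3))}

|AC| = √(1945 - 888·√(3))  (≈ 20.1727)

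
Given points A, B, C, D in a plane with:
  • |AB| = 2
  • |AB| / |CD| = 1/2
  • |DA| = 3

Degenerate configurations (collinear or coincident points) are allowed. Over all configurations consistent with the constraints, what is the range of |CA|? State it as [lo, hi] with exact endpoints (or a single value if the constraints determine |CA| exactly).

|CA| ∈ [1, 7]  (≈ [1.0000, 7.0000])

|AB| ∈ {2}
|AD| ∈ {3}
|CD| ∈ {4}
|BD| ∈ [1, 5]
|AC| ∈ [1, 7]
|BC| ∈ [0, 9]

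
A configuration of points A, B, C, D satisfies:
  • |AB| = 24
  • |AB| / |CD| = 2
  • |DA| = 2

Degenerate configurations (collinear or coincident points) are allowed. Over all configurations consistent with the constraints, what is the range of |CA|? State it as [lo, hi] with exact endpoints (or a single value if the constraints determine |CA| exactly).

|AB| ∈ {24}
|AD| ∈ {2}
|CD| ∈ {12}
|BD| ∈ [22, 26]
|AC| ∈ [10, 14]
|BC| ∈ [10, 38]

|CA| ∈ [10, 14]  (≈ [10.0000, 14.0000])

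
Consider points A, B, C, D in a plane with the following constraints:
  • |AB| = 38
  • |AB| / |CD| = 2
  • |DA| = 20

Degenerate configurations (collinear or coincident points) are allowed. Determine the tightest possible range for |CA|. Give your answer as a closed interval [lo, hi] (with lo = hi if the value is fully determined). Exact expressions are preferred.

|AB| ∈ {38}
|AD| ∈ {20}
|CD| ∈ {19}
|BD| ∈ [18, 58]
|AC| ∈ [1, 39]
|BC| ∈ [0, 77]

|CA| ∈ [1, 39]  (≈ [1.0000, 39.0000])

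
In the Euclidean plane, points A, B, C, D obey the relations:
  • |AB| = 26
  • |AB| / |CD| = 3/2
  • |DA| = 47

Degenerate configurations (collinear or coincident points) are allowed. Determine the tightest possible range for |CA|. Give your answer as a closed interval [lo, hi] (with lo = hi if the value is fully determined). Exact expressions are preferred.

|CA| ∈ [89/3, 193/3]  (≈ [29.6667, 64.3333])

|AB| ∈ {26}
|AD| ∈ {47}
|CD| ∈ {52/3}
|BD| ∈ [21, 73]
|AC| ∈ [89/3, 193/3]
|BC| ∈ [11/3, 271/3]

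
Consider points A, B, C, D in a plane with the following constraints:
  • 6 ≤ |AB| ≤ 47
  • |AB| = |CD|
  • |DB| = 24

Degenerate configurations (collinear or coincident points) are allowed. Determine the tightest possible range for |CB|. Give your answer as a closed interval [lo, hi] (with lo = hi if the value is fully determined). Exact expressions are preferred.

|CB| ∈ [0, 71]  (≈ [0.0000, 71.0000])

|AB| ∈ [6, 47]
|BD| ∈ {24}
|CD| ∈ [6, 47]
|AD| ∈ [0, 71]
|BC| ∈ [0, 71]
|AC| ∈ [0, 118]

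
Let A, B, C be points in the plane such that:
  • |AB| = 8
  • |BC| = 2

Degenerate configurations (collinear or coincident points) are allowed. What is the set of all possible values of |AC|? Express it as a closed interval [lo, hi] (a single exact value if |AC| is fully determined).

|AC| ∈ [6, 10]  (≈ [6.0000, 10.0000])

|AB| ∈ {8}
|BC| ∈ {2}
|AC| ∈ [6, 10]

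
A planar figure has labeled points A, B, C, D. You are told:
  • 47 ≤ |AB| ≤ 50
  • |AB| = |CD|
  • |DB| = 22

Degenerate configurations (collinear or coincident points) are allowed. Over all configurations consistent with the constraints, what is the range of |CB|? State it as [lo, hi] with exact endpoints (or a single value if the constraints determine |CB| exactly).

|CB| ∈ [25, 72]  (≈ [25.0000, 72.0000])

|AB| ∈ [47, 50]
|BD| ∈ {22}
|CD| ∈ [47, 50]
|AD| ∈ [25, 72]
|BC| ∈ [25, 72]
|AC| ∈ [0, 122]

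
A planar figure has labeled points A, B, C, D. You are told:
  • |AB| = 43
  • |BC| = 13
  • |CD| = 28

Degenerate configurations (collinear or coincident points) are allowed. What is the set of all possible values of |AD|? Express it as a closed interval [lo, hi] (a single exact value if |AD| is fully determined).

|AB| ∈ {43}
|BC| ∈ {13}
|CD| ∈ {28}
|AC| ∈ [30, 56]
|BD| ∈ [15, 41]
|AD| ∈ [2, 84]

|AD| ∈ [2, 84]  (≈ [2.0000, 84.0000])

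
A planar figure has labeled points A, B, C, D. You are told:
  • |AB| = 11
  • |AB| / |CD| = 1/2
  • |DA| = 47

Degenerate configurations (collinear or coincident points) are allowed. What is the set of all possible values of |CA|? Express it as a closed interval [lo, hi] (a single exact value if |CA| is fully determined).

|CA| ∈ [25, 69]  (≈ [25.0000, 69.0000])

|AB| ∈ {11}
|AD| ∈ {47}
|CD| ∈ {22}
|BD| ∈ [36, 58]
|AC| ∈ [25, 69]
|BC| ∈ [14, 80]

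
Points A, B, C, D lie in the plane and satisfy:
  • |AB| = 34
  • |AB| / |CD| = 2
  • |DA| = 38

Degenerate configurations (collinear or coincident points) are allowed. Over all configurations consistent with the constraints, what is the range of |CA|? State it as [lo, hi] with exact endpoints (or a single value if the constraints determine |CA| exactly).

|CA| ∈ [21, 55]  (≈ [21.0000, 55.0000])

|AB| ∈ {34}
|AD| ∈ {38}
|CD| ∈ {17}
|BD| ∈ [4, 72]
|AC| ∈ [21, 55]
|BC| ∈ [0, 89]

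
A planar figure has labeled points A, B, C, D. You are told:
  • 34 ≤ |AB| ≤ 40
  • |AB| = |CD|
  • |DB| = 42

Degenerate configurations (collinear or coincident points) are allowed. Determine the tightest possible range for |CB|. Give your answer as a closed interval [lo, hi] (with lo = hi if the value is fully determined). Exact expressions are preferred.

|CB| ∈ [2, 82]  (≈ [2.0000, 82.0000])

|AB| ∈ [34, 40]
|BD| ∈ {42}
|CD| ∈ [34, 40]
|AD| ∈ [2, 82]
|BC| ∈ [2, 82]
|AC| ∈ [0, 122]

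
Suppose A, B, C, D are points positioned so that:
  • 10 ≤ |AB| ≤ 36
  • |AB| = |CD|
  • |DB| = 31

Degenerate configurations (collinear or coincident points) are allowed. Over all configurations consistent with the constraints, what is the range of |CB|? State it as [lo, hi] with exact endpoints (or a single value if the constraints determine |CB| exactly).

|AB| ∈ [10, 36]
|BD| ∈ {31}
|CD| ∈ [10, 36]
|AD| ∈ [0, 67]
|BC| ∈ [0, 67]
|AC| ∈ [0, 103]

|CB| ∈ [0, 67]  (≈ [0.0000, 67.0000])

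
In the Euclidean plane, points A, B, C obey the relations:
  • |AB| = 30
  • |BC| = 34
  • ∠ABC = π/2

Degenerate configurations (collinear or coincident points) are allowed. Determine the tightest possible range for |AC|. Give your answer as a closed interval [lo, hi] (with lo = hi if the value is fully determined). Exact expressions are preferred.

|AB| ∈ {30}
|BC| ∈ {34}
|AC| ∈ {2·√(514)}

|AC| = 2·√(514)  (≈ 45.3431)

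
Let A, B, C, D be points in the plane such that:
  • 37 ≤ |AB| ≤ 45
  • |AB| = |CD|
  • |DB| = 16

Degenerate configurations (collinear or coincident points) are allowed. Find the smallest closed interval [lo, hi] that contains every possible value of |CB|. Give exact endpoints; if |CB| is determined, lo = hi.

|AB| ∈ [37, 45]
|BD| ∈ {16}
|CD| ∈ [37, 45]
|AD| ∈ [21, 61]
|BC| ∈ [21, 61]
|AC| ∈ [0, 106]

|CB| ∈ [21, 61]  (≈ [21.0000, 61.0000])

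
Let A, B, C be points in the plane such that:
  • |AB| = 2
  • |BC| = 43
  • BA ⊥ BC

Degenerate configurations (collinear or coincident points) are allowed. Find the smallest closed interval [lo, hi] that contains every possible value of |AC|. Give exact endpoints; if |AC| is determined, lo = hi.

|AC| = √(1853)  (≈ 43.0465)

|AB| ∈ {2}
|BC| ∈ {43}
|AC| ∈ {√(1853)}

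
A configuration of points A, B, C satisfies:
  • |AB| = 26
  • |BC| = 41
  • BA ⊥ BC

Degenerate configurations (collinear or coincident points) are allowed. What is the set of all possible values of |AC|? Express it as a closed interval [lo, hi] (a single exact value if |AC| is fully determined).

|AB| ∈ {26}
|BC| ∈ {41}
|AC| ∈ {√(2357)}

|AC| = √(2357)  (≈ 48.5489)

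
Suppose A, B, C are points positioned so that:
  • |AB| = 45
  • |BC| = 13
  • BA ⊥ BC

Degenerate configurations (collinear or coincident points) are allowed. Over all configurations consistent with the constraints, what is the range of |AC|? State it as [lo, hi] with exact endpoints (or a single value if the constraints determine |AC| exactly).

|AC| = √(2194)  (≈ 46.8402)

|AB| ∈ {45}
|BC| ∈ {13}
|AC| ∈ {√(2194)}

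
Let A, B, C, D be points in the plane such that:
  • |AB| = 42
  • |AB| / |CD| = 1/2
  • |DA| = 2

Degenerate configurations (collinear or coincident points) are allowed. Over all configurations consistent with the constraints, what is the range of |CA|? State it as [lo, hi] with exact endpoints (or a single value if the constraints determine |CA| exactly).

|AB| ∈ {42}
|AD| ∈ {2}
|CD| ∈ {84}
|BD| ∈ [40, 44]
|AC| ∈ [82, 86]
|BC| ∈ [40, 128]

|CA| ∈ [82, 86]  (≈ [82.0000, 86.0000])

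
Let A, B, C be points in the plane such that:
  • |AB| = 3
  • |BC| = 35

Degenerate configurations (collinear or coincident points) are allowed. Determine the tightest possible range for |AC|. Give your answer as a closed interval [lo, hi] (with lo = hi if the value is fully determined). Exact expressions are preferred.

|AC| ∈ [32, 38]  (≈ [32.0000, 38.0000])

|AB| ∈ {3}
|BC| ∈ {35}
|AC| ∈ [32, 38]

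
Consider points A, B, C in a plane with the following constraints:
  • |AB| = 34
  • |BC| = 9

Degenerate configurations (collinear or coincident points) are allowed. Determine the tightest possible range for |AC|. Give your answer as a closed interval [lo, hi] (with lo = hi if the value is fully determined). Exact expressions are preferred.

|AC| ∈ [25, 43]  (≈ [25.0000, 43.0000])

|AB| ∈ {34}
|BC| ∈ {9}
|AC| ∈ [25, 43]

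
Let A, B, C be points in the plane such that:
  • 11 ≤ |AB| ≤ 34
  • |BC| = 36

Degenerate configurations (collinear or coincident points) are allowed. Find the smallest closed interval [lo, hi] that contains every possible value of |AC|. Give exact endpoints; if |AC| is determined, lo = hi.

|AC| ∈ [2, 70]  (≈ [2.0000, 70.0000])

|AB| ∈ [11, 34]
|BC| ∈ {36}
|AC| ∈ [2, 70]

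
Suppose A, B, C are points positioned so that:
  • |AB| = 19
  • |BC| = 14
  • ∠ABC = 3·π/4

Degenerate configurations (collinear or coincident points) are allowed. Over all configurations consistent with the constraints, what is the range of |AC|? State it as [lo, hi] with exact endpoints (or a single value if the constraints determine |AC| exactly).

|AB| ∈ {19}
|BC| ∈ {14}
|AC| ∈ {√(266·√(2) + 557)}

|AC| = √(266·√(2) + 557)  (≈ 30.5480)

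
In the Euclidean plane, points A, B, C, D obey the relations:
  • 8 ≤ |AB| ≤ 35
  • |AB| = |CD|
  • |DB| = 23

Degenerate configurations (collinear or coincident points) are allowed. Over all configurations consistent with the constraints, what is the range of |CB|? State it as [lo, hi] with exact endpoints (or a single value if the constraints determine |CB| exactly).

|CB| ∈ [0, 58]  (≈ [0.0000, 58.0000])

|AB| ∈ [8, 35]
|BD| ∈ {23}
|CD| ∈ [8, 35]
|AD| ∈ [0, 58]
|BC| ∈ [0, 58]
|AC| ∈ [0, 93]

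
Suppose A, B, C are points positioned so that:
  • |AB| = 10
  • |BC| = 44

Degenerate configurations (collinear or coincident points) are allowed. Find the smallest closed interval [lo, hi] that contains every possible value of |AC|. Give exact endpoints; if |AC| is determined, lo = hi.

|AC| ∈ [34, 54]  (≈ [34.0000, 54.0000])

|AB| ∈ {10}
|BC| ∈ {44}
|AC| ∈ [34, 54]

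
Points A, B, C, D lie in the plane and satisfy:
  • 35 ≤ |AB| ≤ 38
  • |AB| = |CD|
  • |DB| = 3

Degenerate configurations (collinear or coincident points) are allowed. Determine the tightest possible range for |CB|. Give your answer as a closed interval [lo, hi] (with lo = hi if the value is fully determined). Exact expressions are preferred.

|CB| ∈ [32, 41]  (≈ [32.0000, 41.0000])

|AB| ∈ [35, 38]
|BD| ∈ {3}
|CD| ∈ [35, 38]
|AD| ∈ [32, 41]
|BC| ∈ [32, 41]
|AC| ∈ [0, 79]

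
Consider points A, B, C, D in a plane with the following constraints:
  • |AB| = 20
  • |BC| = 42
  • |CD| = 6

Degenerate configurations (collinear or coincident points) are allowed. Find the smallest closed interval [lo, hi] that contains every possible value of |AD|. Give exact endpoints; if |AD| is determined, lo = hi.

|AB| ∈ {20}
|BC| ∈ {42}
|CD| ∈ {6}
|AC| ∈ [22, 62]
|BD| ∈ [36, 48]
|AD| ∈ [16, 68]

|AD| ∈ [16, 68]  (≈ [16.0000, 68.0000])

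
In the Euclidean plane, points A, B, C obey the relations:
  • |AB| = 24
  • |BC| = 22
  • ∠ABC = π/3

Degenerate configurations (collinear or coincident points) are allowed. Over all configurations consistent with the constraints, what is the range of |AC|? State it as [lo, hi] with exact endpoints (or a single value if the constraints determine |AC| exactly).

|AC| = 2·√(133)  (≈ 23.0651)

|AB| ∈ {24}
|BC| ∈ {22}
|AC| ∈ {2·√(133)}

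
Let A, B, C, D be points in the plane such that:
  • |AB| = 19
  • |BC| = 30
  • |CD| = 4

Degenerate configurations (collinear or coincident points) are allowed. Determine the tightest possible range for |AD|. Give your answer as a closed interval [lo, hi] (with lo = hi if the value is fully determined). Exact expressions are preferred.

|AB| ∈ {19}
|BC| ∈ {30}
|CD| ∈ {4}
|AC| ∈ [11, 49]
|BD| ∈ [26, 34]
|AD| ∈ [7, 53]

|AD| ∈ [7, 53]  (≈ [7.0000, 53.0000])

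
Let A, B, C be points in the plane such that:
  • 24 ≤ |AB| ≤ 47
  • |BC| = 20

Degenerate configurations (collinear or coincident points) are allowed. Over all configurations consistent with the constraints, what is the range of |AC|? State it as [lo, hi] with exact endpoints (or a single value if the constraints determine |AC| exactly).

|AC| ∈ [4, 67]  (≈ [4.0000, 67.0000])

|AB| ∈ [24, 47]
|BC| ∈ {20}
|AC| ∈ [4, 67]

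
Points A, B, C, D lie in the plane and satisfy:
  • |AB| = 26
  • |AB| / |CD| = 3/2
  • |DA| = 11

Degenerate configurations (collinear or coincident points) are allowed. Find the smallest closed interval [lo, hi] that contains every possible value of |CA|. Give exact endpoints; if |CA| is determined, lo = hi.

|AB| ∈ {26}
|AD| ∈ {11}
|CD| ∈ {52/3}
|BD| ∈ [15, 37]
|AC| ∈ [19/3, 85/3]
|BC| ∈ [0, 163/3]

|CA| ∈ [19/3, 85/3]  (≈ [6.3333, 28.3333])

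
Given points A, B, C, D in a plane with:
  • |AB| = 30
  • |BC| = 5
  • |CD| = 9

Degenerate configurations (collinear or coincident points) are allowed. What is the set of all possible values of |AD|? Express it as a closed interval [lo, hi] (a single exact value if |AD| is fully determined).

|AD| ∈ [16, 44]  (≈ [16.0000, 44.0000])

|AB| ∈ {30}
|BC| ∈ {5}
|CD| ∈ {9}
|AC| ∈ [25, 35]
|BD| ∈ [4, 14]
|AD| ∈ [16, 44]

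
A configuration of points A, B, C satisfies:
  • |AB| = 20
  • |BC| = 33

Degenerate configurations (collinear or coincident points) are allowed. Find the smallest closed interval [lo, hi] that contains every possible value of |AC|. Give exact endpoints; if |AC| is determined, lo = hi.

|AB| ∈ {20}
|BC| ∈ {33}
|AC| ∈ [13, 53]

|AC| ∈ [13, 53]  (≈ [13.0000, 53.0000])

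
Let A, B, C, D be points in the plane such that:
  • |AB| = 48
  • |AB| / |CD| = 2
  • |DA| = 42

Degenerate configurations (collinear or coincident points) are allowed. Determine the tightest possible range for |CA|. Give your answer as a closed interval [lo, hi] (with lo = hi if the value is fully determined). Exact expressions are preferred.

|AB| ∈ {48}
|AD| ∈ {42}
|CD| ∈ {24}
|BD| ∈ [6, 90]
|AC| ∈ [18, 66]
|BC| ∈ [0, 114]

|CA| ∈ [18, 66]  (≈ [18.0000, 66.0000])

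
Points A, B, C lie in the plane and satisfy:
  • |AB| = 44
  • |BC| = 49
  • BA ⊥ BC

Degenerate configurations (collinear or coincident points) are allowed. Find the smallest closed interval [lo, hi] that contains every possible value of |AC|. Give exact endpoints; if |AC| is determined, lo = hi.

|AC| = √(4337)  (≈ 65.8559)

|AB| ∈ {44}
|BC| ∈ {49}
|AC| ∈ {√(4337)}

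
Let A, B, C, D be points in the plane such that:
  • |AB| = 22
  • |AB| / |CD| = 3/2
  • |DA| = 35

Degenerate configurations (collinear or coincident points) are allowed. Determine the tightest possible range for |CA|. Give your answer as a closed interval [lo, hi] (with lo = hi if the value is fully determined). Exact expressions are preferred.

|AB| ∈ {22}
|AD| ∈ {35}
|CD| ∈ {44/3}
|BD| ∈ [13, 57]
|AC| ∈ [61/3, 149/3]
|BC| ∈ [0, 215/3]

|CA| ∈ [61/3, 149/3]  (≈ [20.3333, 49.6667])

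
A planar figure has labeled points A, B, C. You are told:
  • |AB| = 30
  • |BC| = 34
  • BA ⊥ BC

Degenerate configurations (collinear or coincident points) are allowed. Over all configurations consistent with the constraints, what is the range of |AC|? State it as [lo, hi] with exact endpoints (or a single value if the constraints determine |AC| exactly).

|AC| = 2·√(514)  (≈ 45.3431)

|AB| ∈ {30}
|BC| ∈ {34}
|AC| ∈ {2·√(514)}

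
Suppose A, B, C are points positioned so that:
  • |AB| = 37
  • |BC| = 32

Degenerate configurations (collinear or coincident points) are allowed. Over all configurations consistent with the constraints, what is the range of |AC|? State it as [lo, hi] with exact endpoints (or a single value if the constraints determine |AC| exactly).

|AC| ∈ [5, 69]  (≈ [5.0000, 69.0000])

|AB| ∈ {37}
|BC| ∈ {32}
|AC| ∈ [5, 69]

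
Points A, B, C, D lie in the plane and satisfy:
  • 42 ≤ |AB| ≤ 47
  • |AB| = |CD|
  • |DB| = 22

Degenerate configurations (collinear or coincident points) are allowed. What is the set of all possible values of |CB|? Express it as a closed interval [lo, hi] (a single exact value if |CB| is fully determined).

|AB| ∈ [42, 47]
|BD| ∈ {22}
|CD| ∈ [42, 47]
|AD| ∈ [20, 69]
|BC| ∈ [20, 69]
|AC| ∈ [0, 116]

|CB| ∈ [20, 69]  (≈ [20.0000, 69.0000])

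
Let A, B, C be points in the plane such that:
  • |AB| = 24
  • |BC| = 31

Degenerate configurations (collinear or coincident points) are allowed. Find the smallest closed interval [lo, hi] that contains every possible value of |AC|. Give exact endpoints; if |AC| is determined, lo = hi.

|AB| ∈ {24}
|BC| ∈ {31}
|AC| ∈ [7, 55]

|AC| ∈ [7, 55]  (≈ [7.0000, 55.0000])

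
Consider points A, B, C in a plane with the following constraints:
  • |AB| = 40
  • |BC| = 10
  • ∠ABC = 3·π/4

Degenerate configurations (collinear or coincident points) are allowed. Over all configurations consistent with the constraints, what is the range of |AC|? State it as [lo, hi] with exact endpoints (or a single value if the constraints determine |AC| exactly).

|AC| = 10·√(4·√(2) + 17)  (≈ 47.5992)

|AB| ∈ {40}
|BC| ∈ {10}
|AC| ∈ {10·√(4·√(2) + 17)}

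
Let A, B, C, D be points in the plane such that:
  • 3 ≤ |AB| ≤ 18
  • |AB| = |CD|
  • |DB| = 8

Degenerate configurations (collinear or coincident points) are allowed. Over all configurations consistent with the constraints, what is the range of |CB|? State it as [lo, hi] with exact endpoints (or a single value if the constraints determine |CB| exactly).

|AB| ∈ [3, 18]
|BD| ∈ {8}
|CD| ∈ [3, 18]
|AD| ∈ [0, 26]
|BC| ∈ [0, 26]
|AC| ∈ [0, 44]

|CB| ∈ [0, 26]  (≈ [0.0000, 26.0000])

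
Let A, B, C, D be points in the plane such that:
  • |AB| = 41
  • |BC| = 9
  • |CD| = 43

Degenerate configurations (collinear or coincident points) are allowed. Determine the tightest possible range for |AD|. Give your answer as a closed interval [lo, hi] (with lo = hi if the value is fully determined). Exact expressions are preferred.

|AB| ∈ {41}
|BC| ∈ {9}
|CD| ∈ {43}
|AC| ∈ [32, 50]
|BD| ∈ [34, 52]
|AD| ∈ [0, 93]

|AD| ∈ [0, 93]  (≈ [0.0000, 93.0000])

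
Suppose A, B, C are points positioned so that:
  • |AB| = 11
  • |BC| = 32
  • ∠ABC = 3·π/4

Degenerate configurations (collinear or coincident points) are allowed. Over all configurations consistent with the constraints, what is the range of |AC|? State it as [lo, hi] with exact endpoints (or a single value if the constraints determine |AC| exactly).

|AB| ∈ {11}
|BC| ∈ {32}
|AC| ∈ {√(352·√(2) + 1145)}

|AC| = √(352·√(2) + 1145)  (≈ 40.5315)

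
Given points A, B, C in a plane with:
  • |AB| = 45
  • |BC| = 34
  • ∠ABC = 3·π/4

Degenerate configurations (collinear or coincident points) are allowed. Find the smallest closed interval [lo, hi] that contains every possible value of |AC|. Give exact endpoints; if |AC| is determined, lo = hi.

|AC| = √(1530·√(2) + 3181)  (≈ 73.1078)

|AB| ∈ {45}
|BC| ∈ {34}
|AC| ∈ {√(1530·√(2) + 3181)}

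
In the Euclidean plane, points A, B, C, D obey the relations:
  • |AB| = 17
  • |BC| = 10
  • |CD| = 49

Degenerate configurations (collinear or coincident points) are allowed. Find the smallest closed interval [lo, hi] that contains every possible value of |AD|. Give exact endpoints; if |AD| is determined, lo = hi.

|AD| ∈ [22, 76]  (≈ [22.0000, 76.0000])

|AB| ∈ {17}
|BC| ∈ {10}
|CD| ∈ {49}
|AC| ∈ [7, 27]
|BD| ∈ [39, 59]
|AD| ∈ [22, 76]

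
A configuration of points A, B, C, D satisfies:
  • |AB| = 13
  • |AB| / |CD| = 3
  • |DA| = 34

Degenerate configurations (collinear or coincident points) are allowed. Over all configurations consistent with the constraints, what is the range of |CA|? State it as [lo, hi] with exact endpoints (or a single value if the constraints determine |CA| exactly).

|CA| ∈ [89/3, 115/3]  (≈ [29.6667, 38.3333])

|AB| ∈ {13}
|AD| ∈ {34}
|CD| ∈ {13/3}
|BD| ∈ [21, 47]
|AC| ∈ [89/3, 115/3]
|BC| ∈ [50/3, 154/3]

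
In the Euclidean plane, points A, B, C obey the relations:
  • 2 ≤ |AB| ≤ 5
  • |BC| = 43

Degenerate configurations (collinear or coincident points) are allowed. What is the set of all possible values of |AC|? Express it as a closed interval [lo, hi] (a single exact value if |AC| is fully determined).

|AC| ∈ [38, 48]  (≈ [38.0000, 48.0000])

|AB| ∈ [2, 5]
|BC| ∈ {43}
|AC| ∈ [38, 48]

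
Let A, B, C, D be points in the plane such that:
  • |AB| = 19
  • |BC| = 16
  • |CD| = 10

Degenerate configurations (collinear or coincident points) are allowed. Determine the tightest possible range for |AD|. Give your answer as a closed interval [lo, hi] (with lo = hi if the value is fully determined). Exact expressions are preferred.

|AB| ∈ {19}
|BC| ∈ {16}
|CD| ∈ {10}
|AC| ∈ [3, 35]
|BD| ∈ [6, 26]
|AD| ∈ [0, 45]

|AD| ∈ [0, 45]  (≈ [0.0000, 45.0000])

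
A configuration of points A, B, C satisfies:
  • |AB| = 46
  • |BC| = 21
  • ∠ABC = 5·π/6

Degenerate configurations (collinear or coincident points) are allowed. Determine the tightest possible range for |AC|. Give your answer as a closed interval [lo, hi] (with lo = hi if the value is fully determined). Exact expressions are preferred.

|AB| ∈ {46}
|BC| ∈ {21}
|AC| ∈ {√(966·√(3) + 2557)}

|AC| = √(966·√(3) + 2557)  (≈ 65.0397)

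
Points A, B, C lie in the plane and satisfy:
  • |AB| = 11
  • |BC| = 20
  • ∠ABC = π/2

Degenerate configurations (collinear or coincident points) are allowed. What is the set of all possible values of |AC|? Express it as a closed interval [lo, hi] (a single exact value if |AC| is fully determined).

|AB| ∈ {11}
|BC| ∈ {20}
|AC| ∈ {√(521)}

|AC| = √(521)  (≈ 22.8254)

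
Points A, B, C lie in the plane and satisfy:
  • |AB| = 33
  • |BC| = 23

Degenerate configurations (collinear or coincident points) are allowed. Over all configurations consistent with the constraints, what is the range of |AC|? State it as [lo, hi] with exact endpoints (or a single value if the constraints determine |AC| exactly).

|AC| ∈ [10, 56]  (≈ [10.0000, 56.0000])

|AB| ∈ {33}
|BC| ∈ {23}
|AC| ∈ [10, 56]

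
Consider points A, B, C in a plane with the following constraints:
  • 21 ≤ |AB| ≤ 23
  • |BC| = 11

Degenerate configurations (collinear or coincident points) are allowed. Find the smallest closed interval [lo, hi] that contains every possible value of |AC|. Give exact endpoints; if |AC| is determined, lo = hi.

|AC| ∈ [10, 34]  (≈ [10.0000, 34.0000])

|AB| ∈ [21, 23]
|BC| ∈ {11}
|AC| ∈ [10, 34]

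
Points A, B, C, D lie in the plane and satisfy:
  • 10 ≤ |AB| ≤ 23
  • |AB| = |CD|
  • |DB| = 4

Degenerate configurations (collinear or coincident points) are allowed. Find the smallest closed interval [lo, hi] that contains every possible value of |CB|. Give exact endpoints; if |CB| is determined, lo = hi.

|CB| ∈ [6, 27]  (≈ [6.0000, 27.0000])

|AB| ∈ [10, 23]
|BD| ∈ {4}
|CD| ∈ [10, 23]
|AD| ∈ [6, 27]
|BC| ∈ [6, 27]
|AC| ∈ [0, 50]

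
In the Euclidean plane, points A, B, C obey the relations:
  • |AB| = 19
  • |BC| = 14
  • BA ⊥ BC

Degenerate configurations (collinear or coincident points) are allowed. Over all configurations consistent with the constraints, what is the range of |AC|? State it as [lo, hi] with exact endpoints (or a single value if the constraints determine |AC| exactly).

|AB| ∈ {19}
|BC| ∈ {14}
|AC| ∈ {√(557)}

|AC| = √(557)  (≈ 23.6008)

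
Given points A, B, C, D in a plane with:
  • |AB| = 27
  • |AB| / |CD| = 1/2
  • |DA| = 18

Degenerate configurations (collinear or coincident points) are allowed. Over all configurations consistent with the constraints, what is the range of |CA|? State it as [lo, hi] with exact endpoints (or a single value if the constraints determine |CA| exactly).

|AB| ∈ {27}
|AD| ∈ {18}
|CD| ∈ {54}
|BD| ∈ [9, 45]
|AC| ∈ [36, 72]
|BC| ∈ [9, 99]

|CA| ∈ [36, 72]  (≈ [36.0000, 72.0000])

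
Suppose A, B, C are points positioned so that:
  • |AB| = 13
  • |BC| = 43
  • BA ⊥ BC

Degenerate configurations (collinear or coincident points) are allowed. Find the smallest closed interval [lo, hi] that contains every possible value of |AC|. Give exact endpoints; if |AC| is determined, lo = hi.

|AB| ∈ {13}
|BC| ∈ {43}
|AC| ∈ {√(2018)}

|AC| = √(2018)  (≈ 44.9222)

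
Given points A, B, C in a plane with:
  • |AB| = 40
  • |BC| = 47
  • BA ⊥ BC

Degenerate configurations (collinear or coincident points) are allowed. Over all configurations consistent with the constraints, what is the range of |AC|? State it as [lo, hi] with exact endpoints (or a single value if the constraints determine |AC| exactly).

|AC| = √(3809)  (≈ 61.7171)

|AB| ∈ {40}
|BC| ∈ {47}
|AC| ∈ {√(3809)}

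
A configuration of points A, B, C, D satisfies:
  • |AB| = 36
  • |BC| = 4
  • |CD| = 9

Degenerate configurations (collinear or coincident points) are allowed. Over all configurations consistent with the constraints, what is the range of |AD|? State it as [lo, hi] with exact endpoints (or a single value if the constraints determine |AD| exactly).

|AB| ∈ {36}
|BC| ∈ {4}
|CD| ∈ {9}
|AC| ∈ [32, 40]
|BD| ∈ [5, 13]
|AD| ∈ [23, 49]

|AD| ∈ [23, 49]  (≈ [23.0000, 49.0000])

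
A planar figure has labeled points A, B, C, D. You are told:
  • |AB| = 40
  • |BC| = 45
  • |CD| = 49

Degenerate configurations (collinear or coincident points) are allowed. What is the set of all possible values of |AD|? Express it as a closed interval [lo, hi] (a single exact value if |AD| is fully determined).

|AB| ∈ {40}
|BC| ∈ {45}
|CD| ∈ {49}
|AC| ∈ [5, 85]
|BD| ∈ [4, 94]
|AD| ∈ [0, 134]

|AD| ∈ [0, 134]  (≈ [0.0000, 134.0000])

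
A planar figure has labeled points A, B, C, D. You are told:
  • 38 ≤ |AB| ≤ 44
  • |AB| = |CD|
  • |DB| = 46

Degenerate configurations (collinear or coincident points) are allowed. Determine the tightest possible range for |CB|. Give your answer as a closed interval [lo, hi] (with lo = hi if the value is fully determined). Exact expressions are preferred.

|AB| ∈ [38, 44]
|BD| ∈ {46}
|CD| ∈ [38, 44]
|AD| ∈ [2, 90]
|BC| ∈ [2, 90]
|AC| ∈ [0, 134]

|CB| ∈ [2, 90]  (≈ [2.0000, 90.0000])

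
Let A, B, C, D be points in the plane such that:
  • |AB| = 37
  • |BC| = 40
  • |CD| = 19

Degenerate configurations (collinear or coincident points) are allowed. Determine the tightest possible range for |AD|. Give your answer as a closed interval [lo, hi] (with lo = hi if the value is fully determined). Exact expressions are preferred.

|AB| ∈ {37}
|BC| ∈ {40}
|CD| ∈ {19}
|AC| ∈ [3, 77]
|BD| ∈ [21, 59]
|AD| ∈ [0, 96]

|AD| ∈ [0, 96]  (≈ [0.0000, 96.0000])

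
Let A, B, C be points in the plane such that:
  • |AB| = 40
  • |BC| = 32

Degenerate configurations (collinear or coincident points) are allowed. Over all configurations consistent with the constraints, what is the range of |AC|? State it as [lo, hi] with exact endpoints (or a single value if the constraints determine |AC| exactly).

|AC| ∈ [8, 72]  (≈ [8.0000, 72.0000])

|AB| ∈ {40}
|BC| ∈ {32}
|AC| ∈ [8, 72]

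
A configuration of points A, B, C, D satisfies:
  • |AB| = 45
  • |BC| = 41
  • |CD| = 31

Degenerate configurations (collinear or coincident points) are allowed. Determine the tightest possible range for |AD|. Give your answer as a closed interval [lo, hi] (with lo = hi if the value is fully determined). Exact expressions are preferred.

|AB| ∈ {45}
|BC| ∈ {41}
|CD| ∈ {31}
|AC| ∈ [4, 86]
|BD| ∈ [10, 72]
|AD| ∈ [0, 117]

|AD| ∈ [0, 117]  (≈ [0.0000, 117.0000])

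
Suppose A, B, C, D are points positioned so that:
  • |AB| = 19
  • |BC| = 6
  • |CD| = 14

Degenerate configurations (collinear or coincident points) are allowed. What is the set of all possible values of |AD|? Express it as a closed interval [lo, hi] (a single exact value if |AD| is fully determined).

|AB| ∈ {19}
|BC| ∈ {6}
|CD| ∈ {14}
|AC| ∈ [13, 25]
|BD| ∈ [8, 20]
|AD| ∈ [0, 39]

|AD| ∈ [0, 39]  (≈ [0.0000, 39.0000])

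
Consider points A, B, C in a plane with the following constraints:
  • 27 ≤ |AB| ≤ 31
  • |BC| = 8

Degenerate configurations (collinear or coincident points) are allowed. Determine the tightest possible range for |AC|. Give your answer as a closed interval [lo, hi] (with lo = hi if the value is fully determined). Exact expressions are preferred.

|AB| ∈ [27, 31]
|BC| ∈ {8}
|AC| ∈ [19, 39]

|AC| ∈ [19, 39]  (≈ [19.0000, 39.0000])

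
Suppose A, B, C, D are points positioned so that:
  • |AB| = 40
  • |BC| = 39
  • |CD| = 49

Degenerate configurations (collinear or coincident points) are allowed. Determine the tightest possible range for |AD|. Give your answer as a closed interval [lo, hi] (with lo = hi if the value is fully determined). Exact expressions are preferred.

|AB| ∈ {40}
|BC| ∈ {39}
|CD| ∈ {49}
|AC| ∈ [1, 79]
|BD| ∈ [10, 88]
|AD| ∈ [0, 128]

|AD| ∈ [0, 128]  (≈ [0.0000, 128.0000])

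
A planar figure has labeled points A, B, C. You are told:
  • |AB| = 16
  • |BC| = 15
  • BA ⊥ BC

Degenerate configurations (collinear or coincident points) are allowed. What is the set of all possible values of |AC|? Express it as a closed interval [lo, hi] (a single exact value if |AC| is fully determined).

|AB| ∈ {16}
|BC| ∈ {15}
|AC| ∈ {√(481)}

|AC| = √(481)  (≈ 21.9317)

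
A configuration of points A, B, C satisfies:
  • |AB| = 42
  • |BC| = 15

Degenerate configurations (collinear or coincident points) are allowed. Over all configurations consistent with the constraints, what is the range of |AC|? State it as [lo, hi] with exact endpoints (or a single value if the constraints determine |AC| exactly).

|AB| ∈ {42}
|BC| ∈ {15}
|AC| ∈ [27, 57]

|AC| ∈ [27, 57]  (≈ [27.0000, 57.0000])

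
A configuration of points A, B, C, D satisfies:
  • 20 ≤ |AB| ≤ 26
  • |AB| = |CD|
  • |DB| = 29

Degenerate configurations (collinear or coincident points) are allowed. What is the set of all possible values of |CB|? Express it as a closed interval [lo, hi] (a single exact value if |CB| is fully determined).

|CB| ∈ [3, 55]  (≈ [3.0000, 55.0000])

|AB| ∈ [20, 26]
|BD| ∈ {29}
|CD| ∈ [20, 26]
|AD| ∈ [3, 55]
|BC| ∈ [3, 55]
|AC| ∈ [0, 81]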